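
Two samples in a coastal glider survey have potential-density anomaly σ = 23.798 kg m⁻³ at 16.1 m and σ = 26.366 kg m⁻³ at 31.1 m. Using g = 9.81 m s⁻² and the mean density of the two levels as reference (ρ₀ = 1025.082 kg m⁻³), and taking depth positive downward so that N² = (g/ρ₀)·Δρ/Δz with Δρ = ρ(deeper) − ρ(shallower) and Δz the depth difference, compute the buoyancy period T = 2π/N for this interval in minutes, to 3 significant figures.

Δρ = 1026.366 − 1023.798 = 2.568 kg m⁻³ over Δz = 31.1 − 16.1 = 15 m.
N² = (9.81/1025.082) × (2.568/15) = 1.6384 × 10⁻³ s⁻².
N = √(1.6384 × 10⁻³) = 0.040477 rad s⁻¹, so T = 2π/N = 155.23 s = 2.5872 min ≈ 2.59 min.

2.59 min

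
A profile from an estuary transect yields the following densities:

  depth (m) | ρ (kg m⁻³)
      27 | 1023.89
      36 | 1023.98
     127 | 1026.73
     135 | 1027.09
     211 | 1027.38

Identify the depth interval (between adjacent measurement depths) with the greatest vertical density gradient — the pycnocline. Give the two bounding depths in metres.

127–135 m

Compute the density gradient over each adjacent pair:
  27–36 m: Δρ/Δz = 0.09/9 = 0.010 kg m⁻⁴
  36–127 m: Δρ/Δz = 2.75/91 = 0.030 kg m⁻⁴
  127–135 m: Δρ/Δz = 0.36/8 = 0.045 kg m⁻⁴
  135–211 m: Δρ/Δz = 0.29/76 = 3.8 × 10⁻³ kg m⁻⁴
The largest gradient is in the 127–135 m interval — the pycnocline.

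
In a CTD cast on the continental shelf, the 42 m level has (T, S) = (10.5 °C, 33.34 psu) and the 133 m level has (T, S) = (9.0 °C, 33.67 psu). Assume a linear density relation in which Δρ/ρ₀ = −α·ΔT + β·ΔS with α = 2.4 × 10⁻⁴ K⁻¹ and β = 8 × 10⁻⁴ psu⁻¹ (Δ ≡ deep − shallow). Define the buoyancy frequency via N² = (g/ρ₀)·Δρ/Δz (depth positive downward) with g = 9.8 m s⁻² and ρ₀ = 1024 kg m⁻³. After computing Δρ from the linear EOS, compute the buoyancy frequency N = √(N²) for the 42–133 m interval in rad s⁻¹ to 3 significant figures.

8.20 × 10⁻³ rad s⁻¹

ΔT = -1.5 K, ΔS = +0.33 psu (deep − shallow).
Δρ/ρ₀ = −αΔT + βΔS = 3.60 × 10⁻⁴ + 2.64 × 10⁻⁴ = 6.24 × 10⁻⁴, so Δρ ≈ 0.6390 kg m⁻³.
N² = (g/ρ₀)·Δρ/Δz = g·(Δρ/ρ₀)/Δz = 9.8 × 6.24 × 10⁻⁴ / 91 = 6.7200 × 10⁻⁵ s⁻².
N = √(6.7200 × 10⁻⁵) = 8.1976 × 10⁻³ rad s⁻¹ ≈ 8.20 × 10⁻³ rad s⁻¹.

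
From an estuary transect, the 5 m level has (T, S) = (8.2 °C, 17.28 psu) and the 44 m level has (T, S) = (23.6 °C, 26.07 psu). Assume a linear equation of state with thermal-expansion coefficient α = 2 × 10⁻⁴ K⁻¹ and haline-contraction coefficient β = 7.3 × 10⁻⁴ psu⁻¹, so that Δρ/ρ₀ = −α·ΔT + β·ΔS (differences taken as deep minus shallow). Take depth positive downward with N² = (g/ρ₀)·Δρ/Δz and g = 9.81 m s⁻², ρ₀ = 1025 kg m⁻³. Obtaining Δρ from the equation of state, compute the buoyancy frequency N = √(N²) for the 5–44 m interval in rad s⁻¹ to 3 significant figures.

0.0290 rad s⁻¹

ΔT = +15.4 K, ΔS = +8.79 psu (deep − shallow).
Δρ/ρ₀ = −αΔT + βΔS = -3.08 × 10⁻³ + 6.4167 × 10⁻³ = 3.3367 × 10⁻³, so Δρ ≈ 3.420 kg m⁻³.
N² = (g/ρ₀)·Δρ/Δz = g·(Δρ/ρ₀)/Δz = 9.81 × 3.3367 × 10⁻³ / 39 = 8.3931 × 10⁻⁴ s⁻².
N = √(8.3931 × 10⁻⁴) = 0.028971 rad s⁻¹ ≈ 0.0290 rad s⁻¹.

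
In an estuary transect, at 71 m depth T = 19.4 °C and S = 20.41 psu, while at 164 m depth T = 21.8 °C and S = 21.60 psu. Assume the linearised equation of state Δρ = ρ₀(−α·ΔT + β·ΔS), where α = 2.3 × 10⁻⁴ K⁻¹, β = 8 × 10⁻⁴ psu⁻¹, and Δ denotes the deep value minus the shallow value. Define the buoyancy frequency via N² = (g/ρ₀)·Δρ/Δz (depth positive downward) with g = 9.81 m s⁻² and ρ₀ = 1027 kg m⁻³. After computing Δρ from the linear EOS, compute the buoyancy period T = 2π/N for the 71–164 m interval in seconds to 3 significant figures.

ΔT = +2.4 K, ΔS = +1.19 psu (deep − shallow).
Δρ/ρ₀ = −αΔT + βΔS = -5.52 × 10⁻⁴ + 9.52 × 10⁻⁴ = 4.00 × 10⁻⁴, so Δρ ≈ 0.4108 kg m⁻³.
N² = (g/ρ₀)·Δρ/Δz = g·(Δρ/ρ₀)/Δz = 9.81 × 4.00 × 10⁻⁴ / 93 = 4.2194 × 10⁻⁵ s⁻².
N = √(4.2194 × 10⁻⁵) = 6.4957 × 10⁻³ rad s⁻¹ → T = 2π/N = 967.28 s ≈ 967 s.

967 s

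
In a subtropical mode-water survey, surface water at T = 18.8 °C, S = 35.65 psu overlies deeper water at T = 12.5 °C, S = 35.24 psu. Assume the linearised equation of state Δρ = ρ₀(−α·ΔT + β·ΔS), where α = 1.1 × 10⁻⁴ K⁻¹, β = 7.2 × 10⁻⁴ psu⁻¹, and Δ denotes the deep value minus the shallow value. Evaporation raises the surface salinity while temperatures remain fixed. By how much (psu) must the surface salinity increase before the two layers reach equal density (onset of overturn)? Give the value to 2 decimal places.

0.55 psu

Neutral buoyancy requires −α(T_deep − T_surf) + β(S_deep − S_surf′) = 0.
S_surf′ = S_deep − (α/β)·ΔT = 35.24 − (1.1 × 10⁻⁴/7.2 × 10⁻⁴)·(-6.3) = 36.2025 psu.
Increase required: 36.2025 − 35.65 = 0.5525 psu.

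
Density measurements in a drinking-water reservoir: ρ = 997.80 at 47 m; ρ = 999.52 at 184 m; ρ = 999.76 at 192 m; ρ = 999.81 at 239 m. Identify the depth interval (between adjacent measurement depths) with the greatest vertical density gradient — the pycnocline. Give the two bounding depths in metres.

184–192 m

Compute the density gradient over each adjacent pair:
  47–184 m: Δρ/Δz = 1.72/137 = 0.013 kg m⁻⁴
  184–192 m: Δρ/Δz = 0.24/8 = 0.030 kg m⁻⁴
  192–239 m: Δρ/Δz = 0.05/47 = 1.1 × 10⁻³ kg m⁻⁴
The largest gradient is in the 184–192 m interval — the pycnocline.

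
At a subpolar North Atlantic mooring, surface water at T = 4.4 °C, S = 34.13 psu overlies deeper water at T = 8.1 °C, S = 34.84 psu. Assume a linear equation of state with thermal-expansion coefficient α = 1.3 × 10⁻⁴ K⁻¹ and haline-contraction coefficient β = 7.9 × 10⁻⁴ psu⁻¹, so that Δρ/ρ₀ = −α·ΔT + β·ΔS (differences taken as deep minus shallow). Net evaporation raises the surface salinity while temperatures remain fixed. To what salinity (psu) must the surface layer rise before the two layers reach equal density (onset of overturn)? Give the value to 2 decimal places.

34.23 psu

Neutral buoyancy requires −α(T_deep − T_surf) + β(S_deep − S_surf′) = 0.
S_surf′ = S_deep − (α/β)·ΔT = 34.84 − (1.3 × 10⁻⁴/7.9 × 10⁻⁴)·(+3.7) = 34.2311 psu.
Increase required: 34.2311 − 34.13 = 0.1011 psu.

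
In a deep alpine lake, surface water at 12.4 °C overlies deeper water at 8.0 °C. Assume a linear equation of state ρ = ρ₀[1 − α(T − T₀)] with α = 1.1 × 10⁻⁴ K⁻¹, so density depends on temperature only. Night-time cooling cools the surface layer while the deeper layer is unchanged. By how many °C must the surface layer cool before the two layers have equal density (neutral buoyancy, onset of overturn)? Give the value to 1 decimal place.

4.4 °C

With temperature the only control, equal density requires T_surf′ = T_deep.
T_surf′ = 8.0 °C.
Cooling required: 12.4 − 8.0 = 4.4 °C.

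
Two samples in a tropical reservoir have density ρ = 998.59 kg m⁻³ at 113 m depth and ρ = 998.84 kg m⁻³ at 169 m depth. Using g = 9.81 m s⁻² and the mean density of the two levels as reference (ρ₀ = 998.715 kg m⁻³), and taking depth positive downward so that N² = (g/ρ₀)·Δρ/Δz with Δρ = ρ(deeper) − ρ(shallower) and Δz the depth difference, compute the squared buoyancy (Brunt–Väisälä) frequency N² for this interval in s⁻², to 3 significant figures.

4.39 × 10⁻⁵ s⁻²

Δρ = 998.84 − 998.59 = 0.25 kg m⁻³ over Δz = 169 − 113 = 56 m.
N² = (9.81/998.715) × (0.25/56) = 4.3851 × 10⁻⁵ s⁻² ≈ 4.39 × 10⁻⁵ s⁻².
A positive N² confirms static stability across the interval.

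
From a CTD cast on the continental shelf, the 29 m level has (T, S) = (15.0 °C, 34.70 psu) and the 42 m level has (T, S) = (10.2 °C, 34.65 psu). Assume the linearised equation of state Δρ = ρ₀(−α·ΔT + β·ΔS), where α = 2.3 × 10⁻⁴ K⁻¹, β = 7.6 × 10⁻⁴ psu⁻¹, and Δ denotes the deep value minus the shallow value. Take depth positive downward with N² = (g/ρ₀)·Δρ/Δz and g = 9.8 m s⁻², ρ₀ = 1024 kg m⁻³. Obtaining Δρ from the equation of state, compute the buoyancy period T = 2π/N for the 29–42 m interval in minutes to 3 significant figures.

ΔT = -4.8 K, ΔS = -0.05 psu (deep − shallow).
Δρ/ρ₀ = −αΔT + βΔS = 1.104 × 10⁻³ − 3.80 × 10⁻⁵ = 1.066 × 10⁻³, so Δρ ≈ 1.092 kg m⁻³.
N² = (g/ρ₀)·Δρ/Δz = g·(Δρ/ρ₀)/Δz = 9.8 × 1.066 × 10⁻³ / 13 = 8.0360 × 10⁻⁴ s⁻².
N = √(8.0360 × 10⁻⁴) = 0.028348 rad s⁻¹ → T = 2π/N = 221.64 s = 3.6940 min ≈ 3.69 min.

3.69 min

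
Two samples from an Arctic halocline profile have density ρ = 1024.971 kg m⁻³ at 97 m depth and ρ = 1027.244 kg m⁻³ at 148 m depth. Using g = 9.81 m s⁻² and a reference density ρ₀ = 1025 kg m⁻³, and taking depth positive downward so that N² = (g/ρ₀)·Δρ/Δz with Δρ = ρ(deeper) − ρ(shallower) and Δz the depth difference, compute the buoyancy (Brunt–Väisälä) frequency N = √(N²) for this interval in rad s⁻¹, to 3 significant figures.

0.0207 rad s⁻¹

Δρ = 1027.244 − 1024.971 = 2.273 kg m⁻³ over Δz = 148 − 97 = 51 m.
N² = (9.81/1025) × (2.273/51) = 4.2655 × 10⁻⁴ s⁻².
N = √(4.2655 × 10⁻⁴) = 0.020653 rad s⁻¹ ≈ 0.0207 rad s⁻¹.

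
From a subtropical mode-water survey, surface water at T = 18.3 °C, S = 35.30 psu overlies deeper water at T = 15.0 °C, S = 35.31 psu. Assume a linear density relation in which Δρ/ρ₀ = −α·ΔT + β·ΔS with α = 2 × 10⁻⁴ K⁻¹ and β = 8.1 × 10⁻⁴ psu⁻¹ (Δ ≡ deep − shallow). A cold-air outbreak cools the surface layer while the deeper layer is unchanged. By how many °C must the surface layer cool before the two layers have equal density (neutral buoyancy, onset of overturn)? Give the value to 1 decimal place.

Neutral buoyancy requires Δρ = 0, i.e. −α(T_deep − T_surf′) + β(S_deep − S_surf) = 0.
T_surf′ = T_deep − (β/α)·ΔS = 15.0 − (8.1 × 10⁻⁴/2 × 10⁻⁴)·(+0.01) = 14.960 °C.
Cooling required: 18.3 − (14.960) = 3.340 °C.

3.3 °C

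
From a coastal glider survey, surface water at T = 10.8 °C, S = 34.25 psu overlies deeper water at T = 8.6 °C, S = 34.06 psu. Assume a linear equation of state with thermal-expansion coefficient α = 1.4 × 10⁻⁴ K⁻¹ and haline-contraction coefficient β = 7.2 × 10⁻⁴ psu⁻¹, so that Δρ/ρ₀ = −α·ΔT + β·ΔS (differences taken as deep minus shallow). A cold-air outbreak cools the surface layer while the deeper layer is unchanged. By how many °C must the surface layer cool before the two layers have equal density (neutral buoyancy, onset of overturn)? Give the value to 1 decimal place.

1.2 °C

Neutral buoyancy requires Δρ = 0, i.e. −α(T_deep − T_surf′) + β(S_deep − S_surf) = 0.
T_surf′ = T_deep − (β/α)·ΔS = 8.6 − (7.2 × 10⁻⁴/1.4 × 10⁻⁴)·(-0.19) = 9.577 °C.
Cooling required: 10.8 − (9.577) = 1.223 °C.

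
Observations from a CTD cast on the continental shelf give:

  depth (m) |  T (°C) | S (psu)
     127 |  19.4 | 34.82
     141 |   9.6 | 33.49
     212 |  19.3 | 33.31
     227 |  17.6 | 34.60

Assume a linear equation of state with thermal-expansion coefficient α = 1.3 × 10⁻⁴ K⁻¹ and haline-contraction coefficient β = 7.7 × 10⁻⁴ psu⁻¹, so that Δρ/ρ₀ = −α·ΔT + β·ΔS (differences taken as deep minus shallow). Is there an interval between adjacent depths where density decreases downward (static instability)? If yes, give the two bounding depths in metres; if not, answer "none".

141–212 m

Evaluate Δρ/ρ₀ = −αΔT + βΔS across each adjacent pair:
  127–141 m: −αΔT+βΔS = −(1.3 × 10⁻⁴)(-9.8)+(7.7 × 10⁻⁴)(-1.33) = 2.5 × 10⁻⁴ → stable
  141–212 m: −αΔT+βΔS = −(1.3 × 10⁻⁴)(+9.7)+(7.7 × 10⁻⁴)(-0.18) = -1.4 × 10⁻³ → UNSTABLE
  212–227 m: −αΔT+βΔS = −(1.3 × 10⁻⁴)(-1.7)+(7.7 × 10⁻⁴)(+1.29) = 1.2 × 10⁻³ → stable
The 141–212 m interval has Δρ < 0: lighter water underlies denser water.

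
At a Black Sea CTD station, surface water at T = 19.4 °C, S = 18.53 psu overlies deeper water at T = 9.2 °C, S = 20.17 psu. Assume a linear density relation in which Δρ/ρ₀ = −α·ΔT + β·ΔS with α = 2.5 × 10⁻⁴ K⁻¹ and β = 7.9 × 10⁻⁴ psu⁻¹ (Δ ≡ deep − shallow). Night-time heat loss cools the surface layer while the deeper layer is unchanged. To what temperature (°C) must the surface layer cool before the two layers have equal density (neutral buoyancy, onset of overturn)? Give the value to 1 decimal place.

Neutral buoyancy requires Δρ = 0, i.e. −α(T_deep − T_surf′) + β(S_deep − S_surf) = 0.
T_surf′ = T_deep − (β/α)·ΔS = 9.2 − (7.9 × 10⁻⁴/2.5 × 10⁻⁴)·(+1.64) = 4.018 °C.
Cooling required: 19.4 − (4.018) = 15.382 °C.

4.0 °C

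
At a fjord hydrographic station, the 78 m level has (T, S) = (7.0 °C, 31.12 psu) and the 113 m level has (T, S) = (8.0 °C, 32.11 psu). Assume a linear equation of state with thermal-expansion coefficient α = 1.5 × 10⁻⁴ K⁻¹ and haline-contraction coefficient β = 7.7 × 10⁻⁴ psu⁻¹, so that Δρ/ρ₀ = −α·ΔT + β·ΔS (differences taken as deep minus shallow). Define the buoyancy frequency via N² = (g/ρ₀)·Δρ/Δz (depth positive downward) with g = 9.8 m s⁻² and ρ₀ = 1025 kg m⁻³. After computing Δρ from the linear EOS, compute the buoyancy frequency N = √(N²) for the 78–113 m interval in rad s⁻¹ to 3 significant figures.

ΔT = +1.0 K, ΔS = +0.99 psu (deep − shallow).
Δρ/ρ₀ = −αΔT + βΔS = -1.50 × 10⁻⁴ + 7.623 × 10⁻⁴ = 6.123 × 10⁻⁴, so Δρ ≈ 0.6276 kg m⁻³.
N² = (g/ρ₀)·Δρ/Δz = g·(Δρ/ρ₀)/Δz = 9.8 × 6.123 × 10⁻⁴ / 35 = 1.7144 × 10⁻⁴ s⁻².
N = √(1.7144 × 10⁻⁴) = 0.013094 rad s⁻¹ ≈ 0.0131 rad s⁻¹.

0.0131 rad s⁻¹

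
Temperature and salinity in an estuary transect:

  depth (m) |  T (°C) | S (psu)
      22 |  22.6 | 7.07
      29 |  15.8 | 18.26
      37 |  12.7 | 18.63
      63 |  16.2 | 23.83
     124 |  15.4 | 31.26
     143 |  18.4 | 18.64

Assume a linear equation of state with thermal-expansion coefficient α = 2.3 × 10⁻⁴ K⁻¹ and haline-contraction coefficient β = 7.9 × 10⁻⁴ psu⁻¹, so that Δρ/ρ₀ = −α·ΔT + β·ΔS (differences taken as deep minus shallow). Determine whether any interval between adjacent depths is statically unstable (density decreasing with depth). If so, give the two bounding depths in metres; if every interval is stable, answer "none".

Evaluate Δρ/ρ₀ = −αΔT + βΔS across each adjacent pair:
  22–29 m: −αΔT+βΔS = −(2.3 × 10⁻⁴)(-6.8)+(7.9 × 10⁻⁴)(+11.19) = 0.010 → stable
  29–37 m: −αΔT+βΔS = −(2.3 × 10⁻⁴)(-3.1)+(7.9 × 10⁻⁴)(+0.37) = 1.0 × 10⁻³ → stable
  37–63 m: −αΔT+βΔS = −(2.3 × 10⁻⁴)(+3.5)+(7.9 × 10⁻⁴)(+5.20) = 3.3 × 10⁻³ → stable
  63–124 m: −αΔT+βΔS = −(2.3 × 10⁻⁴)(-0.8)+(7.9 × 10⁻⁴)(+7.43) = 6.1 × 10⁻³ → stable
  124–143 m: −αΔT+βΔS = −(2.3 × 10⁻⁴)(+3.0)+(7.9 × 10⁻⁴)(-12.62) = -0.011 → UNSTABLE
The 124–143 m interval has Δρ < 0: lighter water underlies denser water.

124–143 m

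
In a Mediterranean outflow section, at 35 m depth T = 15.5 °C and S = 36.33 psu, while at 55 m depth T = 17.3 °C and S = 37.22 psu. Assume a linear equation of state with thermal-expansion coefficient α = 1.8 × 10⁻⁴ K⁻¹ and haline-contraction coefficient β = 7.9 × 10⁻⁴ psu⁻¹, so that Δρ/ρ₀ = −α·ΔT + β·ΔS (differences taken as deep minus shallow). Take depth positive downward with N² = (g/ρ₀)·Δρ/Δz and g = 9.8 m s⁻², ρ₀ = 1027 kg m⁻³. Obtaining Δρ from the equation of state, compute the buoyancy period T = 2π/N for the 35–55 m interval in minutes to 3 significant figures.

ΔT = +1.8 K, ΔS = +0.89 psu (deep − shallow).
Δρ/ρ₀ = −αΔT + βΔS = -3.24 × 10⁻⁴ + 7.031 × 10⁻⁴ = 3.791 × 10⁻⁴, so Δρ ≈ 0.3893 kg m⁻³.
N² = (g/ρ₀)·Δρ/Δz = g·(Δρ/ρ₀)/Δz = 9.8 × 3.791 × 10⁻⁴ / 20 = 1.8576 × 10⁻⁴ s⁻².
N = √(1.8576 × 10⁻⁴) = 0.013629 rad s⁻¹ → T = 2π/N = 461.02 s = 7.6837 min ≈ 7.68 min.

7.68 min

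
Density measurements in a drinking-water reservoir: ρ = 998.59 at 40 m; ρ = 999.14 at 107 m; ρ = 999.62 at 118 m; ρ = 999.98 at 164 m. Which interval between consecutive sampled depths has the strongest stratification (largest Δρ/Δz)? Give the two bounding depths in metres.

Compute the density gradient over each adjacent pair:
  40–107 m: Δρ/Δz = 0.55/67 = 8.2 × 10⁻³ kg m⁻⁴
  107–118 m: Δρ/Δz = 0.48/11 = 0.044 kg m⁻⁴
  118–164 m: Δρ/Δz = 0.36/46 = 7.8 × 10⁻³ kg m⁻⁴
The largest gradient is in the 107–118 m interval — the pycnocline.

107–118 m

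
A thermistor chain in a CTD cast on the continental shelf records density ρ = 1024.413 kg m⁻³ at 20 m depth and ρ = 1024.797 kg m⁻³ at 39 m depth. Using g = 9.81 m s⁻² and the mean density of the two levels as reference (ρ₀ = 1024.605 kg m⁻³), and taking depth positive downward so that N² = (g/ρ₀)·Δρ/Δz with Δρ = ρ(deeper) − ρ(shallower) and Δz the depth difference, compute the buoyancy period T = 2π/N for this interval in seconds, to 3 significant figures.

Δρ = 1024.797 − 1024.413 = 0.384 kg m⁻³ over Δz = 39 − 20 = 19 m.
N² = (9.81/1024.605) × (0.384/19) = 1.9350 × 10⁻⁴ s⁻².
N = √(1.9350 × 10⁻⁴) = 0.013910 rad s⁻¹, so T = 2π/N = 451.70 s ≈ 452 s.

452 s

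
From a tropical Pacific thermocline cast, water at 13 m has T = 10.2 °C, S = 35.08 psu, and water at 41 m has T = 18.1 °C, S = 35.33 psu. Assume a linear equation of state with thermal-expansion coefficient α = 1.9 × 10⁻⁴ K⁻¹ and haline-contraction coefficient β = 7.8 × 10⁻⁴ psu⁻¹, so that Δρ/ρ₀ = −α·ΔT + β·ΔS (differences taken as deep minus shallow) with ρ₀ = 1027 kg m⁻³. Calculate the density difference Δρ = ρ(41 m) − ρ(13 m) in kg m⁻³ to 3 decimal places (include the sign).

-1.341 kg m⁻³

ΔT = +7.9 K, ΔS = +0.25 psu (deep − shallow).
Δρ/ρ₀ = −(1.9 × 10⁻⁴)(+7.9) + (7.8 × 10⁻⁴)(+0.25) = -1.306 × 10⁻³.
Δρ = 1027 × (-1.306 × 10⁻³) = -1.341 kg m⁻³.
Negative Δρ: lighter below, statically unstable.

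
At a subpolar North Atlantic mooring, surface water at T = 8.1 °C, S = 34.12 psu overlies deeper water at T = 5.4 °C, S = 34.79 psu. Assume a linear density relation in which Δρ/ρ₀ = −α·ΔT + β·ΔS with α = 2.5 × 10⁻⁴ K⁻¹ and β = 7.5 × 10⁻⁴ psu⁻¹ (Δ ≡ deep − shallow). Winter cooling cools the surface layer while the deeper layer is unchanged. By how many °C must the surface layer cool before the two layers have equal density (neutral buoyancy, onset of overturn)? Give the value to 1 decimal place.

Neutral buoyancy requires Δρ = 0, i.e. −α(T_deep − T_surf′) + β(S_deep − S_surf) = 0.
T_surf′ = T_deep − (β/α)·ΔS = 5.4 − (7.5 × 10⁻⁴/2.5 × 10⁻⁴)·(+0.67) = 3.390 °C.
Cooling required: 8.1 − (3.390) = 4.710 °C.

4.7 °C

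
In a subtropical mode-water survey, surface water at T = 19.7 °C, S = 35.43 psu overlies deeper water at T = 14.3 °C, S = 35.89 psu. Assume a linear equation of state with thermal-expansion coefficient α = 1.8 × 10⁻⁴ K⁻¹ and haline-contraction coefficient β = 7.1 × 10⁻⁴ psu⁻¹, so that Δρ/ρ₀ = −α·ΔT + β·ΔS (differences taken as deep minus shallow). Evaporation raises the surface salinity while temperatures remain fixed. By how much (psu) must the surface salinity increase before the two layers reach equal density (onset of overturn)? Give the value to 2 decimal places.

1.83 psu

Neutral buoyancy requires −α(T_deep − T_surf) + β(S_deep − S_surf′) = 0.
S_surf′ = S_deep − (α/β)·ΔT = 35.89 − (1.8 × 10⁻⁴/7.1 × 10⁻⁴)·(-5.4) = 37.2590 psu.
Increase required: 37.2590 − 35.43 = 1.8290 psu.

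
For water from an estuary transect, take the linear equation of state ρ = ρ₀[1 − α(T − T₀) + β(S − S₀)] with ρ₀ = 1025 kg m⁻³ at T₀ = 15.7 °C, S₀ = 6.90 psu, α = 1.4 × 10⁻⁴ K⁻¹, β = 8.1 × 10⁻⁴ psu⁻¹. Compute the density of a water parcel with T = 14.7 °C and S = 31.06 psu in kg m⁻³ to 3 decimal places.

1045.202 kg m⁻³

T − T₀ = -1.0 K, S − S₀ = +24.16 psu.
Bracket = 1 − α·(-1.0) + β·(+24.16) = 1 + (0.0197096) = 1.0197096.
ρ = 1025 × 1.0197096 = 1045.202 kg m⁻³.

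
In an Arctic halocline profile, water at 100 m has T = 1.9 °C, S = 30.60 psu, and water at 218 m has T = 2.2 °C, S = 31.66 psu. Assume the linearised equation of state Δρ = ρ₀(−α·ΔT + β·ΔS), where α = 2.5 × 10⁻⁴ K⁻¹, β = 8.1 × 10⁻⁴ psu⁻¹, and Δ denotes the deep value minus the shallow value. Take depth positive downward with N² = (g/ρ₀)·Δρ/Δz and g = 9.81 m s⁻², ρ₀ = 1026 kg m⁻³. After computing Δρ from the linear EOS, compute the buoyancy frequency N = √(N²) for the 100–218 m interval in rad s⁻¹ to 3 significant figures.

8.07 × 10⁻³ rad s⁻¹

ΔT = +0.3 K, ΔS = +1.06 psu (deep − shallow).
Δρ/ρ₀ = −αΔT + βΔS = -7.50 × 10⁻⁵ + 8.586 × 10⁻⁴ = 7.836 × 10⁻⁴, so Δρ ≈ 0.8040 kg m⁻³.
N² = (g/ρ₀)·Δρ/Δz = g·(Δρ/ρ₀)/Δz = 9.81 × 7.836 × 10⁻⁴ / 118 = 6.5145 × 10⁻⁵ s⁻².
N = √(6.5145 × 10⁻⁵) = 8.0712 × 10⁻³ rad s⁻¹ ≈ 8.07 × 10⁻³ rad s⁻¹.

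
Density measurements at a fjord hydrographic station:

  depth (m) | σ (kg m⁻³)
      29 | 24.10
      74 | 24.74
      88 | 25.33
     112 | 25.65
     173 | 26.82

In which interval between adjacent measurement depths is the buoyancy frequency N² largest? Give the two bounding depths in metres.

74–88 m

Compute the density gradient over each adjacent pair:
  29–74 m: Δρ/Δz = 0.64/45 = 0.014 kg m⁻⁴
  74–88 m: Δρ/Δz = 0.59/14 = 0.042 kg m⁻⁴
  88–112 m: Δρ/Δz = 0.32/24 = 0.013 kg m⁻⁴
  112–173 m: Δρ/Δz = 1.17/61 = 0.019 kg m⁻⁴
The largest gradient is in the 74–88 m interval — the pycnocline.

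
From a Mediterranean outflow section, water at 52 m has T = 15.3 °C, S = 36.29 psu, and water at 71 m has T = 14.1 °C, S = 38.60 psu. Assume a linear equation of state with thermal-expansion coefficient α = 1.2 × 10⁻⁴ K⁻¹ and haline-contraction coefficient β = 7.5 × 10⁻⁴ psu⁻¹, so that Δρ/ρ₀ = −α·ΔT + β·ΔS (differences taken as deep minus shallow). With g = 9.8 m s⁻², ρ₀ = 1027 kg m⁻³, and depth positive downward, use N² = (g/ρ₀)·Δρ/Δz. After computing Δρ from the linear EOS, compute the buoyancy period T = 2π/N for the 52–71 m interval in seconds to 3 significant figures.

ΔT = -1.2 K, ΔS = +2.31 psu (deep − shallow).
Δρ/ρ₀ = −αΔT + βΔS = 1.44 × 10⁻⁴ + 1.7325 × 10⁻³ = 1.8765 × 10⁻³, so Δρ ≈ 1.927 kg m⁻³.
N² = (g/ρ₀)·Δρ/Δz = g·(Δρ/ρ₀)/Δz = 9.8 × 1.8765 × 10⁻³ / 19 = 9.6788 × 10⁻⁴ s⁻².
N = √(9.6788 × 10⁻⁴) = 0.031111 rad s⁻¹ → T = 2π/N = 201.96 s ≈ 202 s.

202 s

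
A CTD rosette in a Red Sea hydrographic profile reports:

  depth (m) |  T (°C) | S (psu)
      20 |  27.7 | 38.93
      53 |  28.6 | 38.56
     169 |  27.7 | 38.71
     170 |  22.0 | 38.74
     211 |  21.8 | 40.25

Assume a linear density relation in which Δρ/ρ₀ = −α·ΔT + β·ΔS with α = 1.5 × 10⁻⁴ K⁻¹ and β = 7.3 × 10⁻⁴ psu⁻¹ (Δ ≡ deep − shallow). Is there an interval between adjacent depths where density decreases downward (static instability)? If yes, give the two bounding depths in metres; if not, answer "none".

Evaluate Δρ/ρ₀ = −αΔT + βΔS across each adjacent pair:
  20–53 m: −αΔT+βΔS = −(1.5 × 10⁻⁴)(+0.9)+(7.3 × 10⁻⁴)(-0.37) = -4.1 × 10⁻⁴ → UNSTABLE
  53–169 m: −αΔT+βΔS = −(1.5 × 10⁻⁴)(-0.9)+(7.3 × 10⁻⁴)(+0.15) = 2.4 × 10⁻⁴ → stable
  169–170 m: −αΔT+βΔS = −(1.5 × 10⁻⁴)(-5.7)+(7.3 × 10⁻⁴)(+0.03) = 8.8 × 10⁻⁴ → stable
  170–211 m: −αΔT+βΔS = −(1.5 × 10⁻⁴)(-0.2)+(7.3 × 10⁻⁴)(+1.51) = 1.1 × 10⁻³ → stable
The 20–53 m interval has Δρ < 0: lighter water underlies denser water.

20–53 m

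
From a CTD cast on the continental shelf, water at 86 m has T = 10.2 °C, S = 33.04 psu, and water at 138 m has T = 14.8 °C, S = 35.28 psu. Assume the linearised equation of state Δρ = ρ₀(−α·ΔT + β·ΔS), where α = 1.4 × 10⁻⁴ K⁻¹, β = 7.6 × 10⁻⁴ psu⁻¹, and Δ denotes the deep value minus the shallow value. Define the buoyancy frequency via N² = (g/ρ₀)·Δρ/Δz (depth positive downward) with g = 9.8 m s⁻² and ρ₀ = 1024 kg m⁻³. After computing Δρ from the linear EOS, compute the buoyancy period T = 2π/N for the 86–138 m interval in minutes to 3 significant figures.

7.41 min

ΔT = +4.6 K, ΔS = +2.24 psu (deep − shallow).
Δρ/ρ₀ = −αΔT + βΔS = -6.44 × 10⁻⁴ + 1.7024 × 10⁻³ = 1.0584 × 10⁻³, so Δρ ≈ 1.084 kg m⁻³.
N² = (g/ρ₀)·Δρ/Δz = g·(Δρ/ρ₀)/Δz = 9.8 × 1.0584 × 10⁻³ / 52 = 1.9947 × 10⁻⁴ s⁻².
N = √(1.9947 × 10⁻⁴) = 0.014123 rad s⁻¹ → T = 2π/N = 444.89 s = 7.4148 min ≈ 7.41 min.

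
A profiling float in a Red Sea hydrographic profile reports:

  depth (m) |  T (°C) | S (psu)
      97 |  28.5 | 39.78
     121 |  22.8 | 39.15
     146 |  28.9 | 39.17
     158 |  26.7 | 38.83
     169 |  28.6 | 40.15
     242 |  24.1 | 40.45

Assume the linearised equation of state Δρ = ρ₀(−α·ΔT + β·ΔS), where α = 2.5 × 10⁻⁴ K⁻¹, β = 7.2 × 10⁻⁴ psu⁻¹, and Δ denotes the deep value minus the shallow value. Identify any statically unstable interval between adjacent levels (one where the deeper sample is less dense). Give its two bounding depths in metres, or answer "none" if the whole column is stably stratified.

121–146 m

Evaluate Δρ/ρ₀ = −αΔT + βΔS across each adjacent pair:
  97–121 m: −αΔT+βΔS = −(2.5 × 10⁻⁴)(-5.7)+(7.2 × 10⁻⁴)(-0.63) = 9.7 × 10⁻⁴ → stable
  121–146 m: −αΔT+βΔS = −(2.5 × 10⁻⁴)(+6.1)+(7.2 × 10⁻⁴)(+0.02) = -1.5 × 10⁻³ → UNSTABLE
  146–158 m: −αΔT+βΔS = −(2.5 × 10⁻⁴)(-2.2)+(7.2 × 10⁻⁴)(-0.34) = 3.1 × 10⁻⁴ → stable
  158–169 m: −αΔT+βΔS = −(2.5 × 10⁻⁴)(+1.9)+(7.2 × 10⁻⁴)(+1.32) = 4.8 × 10⁻⁴ → stable
  169–242 m: −αΔT+βΔS = −(2.5 × 10⁻⁴)(-4.5)+(7.2 × 10⁻⁴)(+0.30) = 1.3 × 10⁻³ → stable
The 121–146 m interval has Δρ < 0: lighter water underlies denser water.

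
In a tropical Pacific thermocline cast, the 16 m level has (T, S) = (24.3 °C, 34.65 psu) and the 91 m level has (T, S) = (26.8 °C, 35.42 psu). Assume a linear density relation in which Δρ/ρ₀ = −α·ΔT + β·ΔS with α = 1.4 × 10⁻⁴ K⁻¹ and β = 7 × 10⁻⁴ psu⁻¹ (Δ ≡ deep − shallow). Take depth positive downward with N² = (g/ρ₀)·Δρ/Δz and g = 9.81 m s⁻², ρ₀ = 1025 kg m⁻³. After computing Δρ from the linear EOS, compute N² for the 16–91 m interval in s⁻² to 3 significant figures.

ΔT = +2.5 K, ΔS = +0.77 psu (deep − shallow).
Δρ/ρ₀ = −αΔT + βΔS = -3.50 × 10⁻⁴ + 5.39 × 10⁻⁴ = 1.89 × 10⁻⁴, so Δρ ≈ 0.1937 kg m⁻³.
N² = (g/ρ₀)·Δρ/Δz = g·(Δρ/ρ₀)/Δz = 9.81 × 1.89 × 10⁻⁴ / 75 = 2.4721 × 10⁻⁵ s⁻² ≈ 2.47 × 10⁻⁵ s⁻².

2.47 × 10⁻⁵ s⁻²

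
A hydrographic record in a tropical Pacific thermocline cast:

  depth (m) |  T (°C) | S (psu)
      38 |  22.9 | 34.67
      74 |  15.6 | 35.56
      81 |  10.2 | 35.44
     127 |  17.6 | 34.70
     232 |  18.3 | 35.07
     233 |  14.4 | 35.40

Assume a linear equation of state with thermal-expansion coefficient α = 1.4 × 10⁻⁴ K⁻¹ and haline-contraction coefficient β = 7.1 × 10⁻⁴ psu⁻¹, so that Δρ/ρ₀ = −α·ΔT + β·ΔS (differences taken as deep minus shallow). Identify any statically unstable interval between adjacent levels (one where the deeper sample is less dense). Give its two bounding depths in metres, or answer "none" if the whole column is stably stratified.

81–127 m

Evaluate Δρ/ρ₀ = −αΔT + βΔS across each adjacent pair:
  38–74 m: −αΔT+βΔS = −(1.4 × 10⁻⁴)(-7.3)+(7.1 × 10⁻⁴)(+0.89) = 1.7 × 10⁻³ → stable
  74–81 m: −αΔT+βΔS = −(1.4 × 10⁻⁴)(-5.4)+(7.1 × 10⁻⁴)(-0.12) = 6.7 × 10⁻⁴ → stable
  81–127 m: −αΔT+βΔS = −(1.4 × 10⁻⁴)(+7.4)+(7.1 × 10⁻⁴)(-0.74) = -1.6 × 10⁻³ → UNSTABLE
  127–232 m: −αΔT+βΔS = −(1.4 × 10⁻⁴)(+0.7)+(7.1 × 10⁻⁴)(+0.37) = 1.6 × 10⁻⁴ → stable
  232–233 m: −αΔT+βΔS = −(1.4 × 10⁻⁴)(-3.9)+(7.1 × 10⁻⁴)(+0.33) = 7.8 × 10⁻⁴ → stable
The 81–127 m interval has Δρ < 0: lighter water underlies denser water.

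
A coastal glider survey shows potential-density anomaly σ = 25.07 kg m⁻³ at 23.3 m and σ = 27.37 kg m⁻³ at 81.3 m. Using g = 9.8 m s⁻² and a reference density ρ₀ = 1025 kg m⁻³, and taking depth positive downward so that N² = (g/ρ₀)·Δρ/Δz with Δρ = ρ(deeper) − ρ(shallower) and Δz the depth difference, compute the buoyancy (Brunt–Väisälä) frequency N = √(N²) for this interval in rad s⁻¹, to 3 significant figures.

0.0195 rad s⁻¹

Δρ = 1027.37 − 1025.07 = 2.30 kg m⁻³ over Δz = 81.3 − 23.3 = 58 m.
N² = (9.8/1025) × (2.30/58) = 3.7914 × 10⁻⁴ s⁻².
N = √(3.7914 × 10⁻⁴) = 0.019472 rad s⁻¹ ≈ 0.0195 rad s⁻¹.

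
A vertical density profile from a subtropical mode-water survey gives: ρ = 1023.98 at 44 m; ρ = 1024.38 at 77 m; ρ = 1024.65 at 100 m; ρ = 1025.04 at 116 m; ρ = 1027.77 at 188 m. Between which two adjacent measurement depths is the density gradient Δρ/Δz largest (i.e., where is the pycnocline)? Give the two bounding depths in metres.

116–188 m

Compute the density gradient over each adjacent pair:
  44–77 m: Δρ/Δz = 0.40/33 = 0.012 kg m⁻⁴
  77–100 m: Δρ/Δz = 0.27/23 = 0.012 kg m⁻⁴
  100–116 m: Δρ/Δz = 0.39/16 = 0.024 kg m⁻⁴
  116–188 m: Δρ/Δz = 2.73/72 = 0.038 kg m⁻⁴
The largest gradient is in the 116–188 m interval — the pycnocline.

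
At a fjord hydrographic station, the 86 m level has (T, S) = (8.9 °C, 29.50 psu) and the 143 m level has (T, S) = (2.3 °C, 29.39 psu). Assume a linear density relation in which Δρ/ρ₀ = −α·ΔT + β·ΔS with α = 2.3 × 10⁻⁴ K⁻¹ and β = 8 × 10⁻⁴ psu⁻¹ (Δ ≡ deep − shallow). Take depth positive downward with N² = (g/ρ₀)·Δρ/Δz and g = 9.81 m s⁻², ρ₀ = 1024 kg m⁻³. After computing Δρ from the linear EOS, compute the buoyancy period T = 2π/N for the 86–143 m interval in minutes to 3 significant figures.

ΔT = -6.6 K, ΔS = -0.11 psu (deep − shallow).
Δρ/ρ₀ = −αΔT + βΔS = 1.518 × 10⁻³ − 8.80 × 10⁻⁵ = 1.43 × 10⁻³, so Δρ ≈ 1.464 kg m⁻³.
N² = (g/ρ₀)·Δρ/Δz = g·(Δρ/ρ₀)/Δz = 9.81 × 1.43 × 10⁻³ / 57 = 2.4611 × 10⁻⁴ s⁻².
N = √(2.4611 × 10⁻⁴) = 0.015688 rad s⁻¹ → T = 2π/N = 400.51 s = 6.6752 min ≈ 6.68 min.

6.68 min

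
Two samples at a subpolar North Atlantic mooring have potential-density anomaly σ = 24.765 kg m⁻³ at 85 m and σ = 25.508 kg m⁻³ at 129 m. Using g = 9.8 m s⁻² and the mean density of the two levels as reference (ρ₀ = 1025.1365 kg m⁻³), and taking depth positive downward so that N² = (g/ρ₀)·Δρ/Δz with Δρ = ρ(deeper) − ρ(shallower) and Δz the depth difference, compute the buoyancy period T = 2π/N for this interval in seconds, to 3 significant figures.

495 s

Δρ = 1025.508 − 1024.765 = 0.743 kg m⁻³ over Δz = 129 − 85 = 44 m.
N² = (9.8/1025.1365) × (0.743/44) = 1.6143 × 10⁻⁴ s⁻².
N = √(1.6143 × 10⁻⁴) = 0.012706 rad s⁻¹, so T = 2π/N = 494.51 s ≈ 495 s.
Since Δρ > 0 the layer is stably stratified.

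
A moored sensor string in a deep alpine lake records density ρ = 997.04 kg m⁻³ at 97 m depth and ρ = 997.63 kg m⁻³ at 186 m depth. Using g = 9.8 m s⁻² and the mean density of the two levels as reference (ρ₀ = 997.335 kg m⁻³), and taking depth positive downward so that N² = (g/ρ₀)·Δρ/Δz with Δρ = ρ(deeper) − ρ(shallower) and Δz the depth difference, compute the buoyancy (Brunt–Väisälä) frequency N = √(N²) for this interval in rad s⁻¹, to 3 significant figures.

8.07 × 10⁻³ rad s⁻¹

Δρ = 997.63 − 997.04 = 0.59 kg m⁻³ over Δz = 186 − 97 = 89 m.
N² = (9.8/997.335) × (0.59/89) = 6.5140 × 10⁻⁵ s⁻².
N = √(6.5140 × 10⁻⁵) = 8.0709 × 10⁻³ rad s⁻¹ ≈ 8.07 × 10⁻³ rad s⁻¹.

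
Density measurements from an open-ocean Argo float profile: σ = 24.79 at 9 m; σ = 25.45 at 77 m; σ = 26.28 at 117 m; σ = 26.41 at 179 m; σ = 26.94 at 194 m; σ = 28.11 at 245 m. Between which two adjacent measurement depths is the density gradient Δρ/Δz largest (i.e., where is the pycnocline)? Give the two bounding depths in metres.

Compute the density gradient over each adjacent pair:
  9–77 m: Δρ/Δz = 0.66/68 = 9.7 × 10⁻³ kg m⁻⁴
  77–117 m: Δρ/Δz = 0.83/40 = 0.021 kg m⁻⁴
  117–179 m: Δρ/Δz = 0.13/62 = 2.1 × 10⁻³ kg m⁻⁴
  179–194 m: Δρ/Δz = 0.53/15 = 0.035 kg m⁻⁴
  194–245 m: Δρ/Δz = 1.17/51 = 0.023 kg m⁻⁴
The largest gradient is in the 179–194 m interval — the pycnocline.

179–194 m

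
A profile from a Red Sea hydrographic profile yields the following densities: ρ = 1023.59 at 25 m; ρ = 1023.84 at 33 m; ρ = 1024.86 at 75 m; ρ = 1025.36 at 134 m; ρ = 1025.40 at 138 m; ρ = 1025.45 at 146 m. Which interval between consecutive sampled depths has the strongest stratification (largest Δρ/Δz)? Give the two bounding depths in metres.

25–33 m

Compute the density gradient over each adjacent pair:
  25–33 m: Δρ/Δz = 0.25/8 = 0.031 kg m⁻⁴
  33–75 m: Δρ/Δz = 1.02/42 = 0.024 kg m⁻⁴
  75–134 m: Δρ/Δz = 0.50/59 = 8.5 × 10⁻³ kg m⁻⁴
  134–138 m: Δρ/Δz = 0.04/4 = 0.010 kg m⁻⁴
  138–146 m: Δρ/Δz = 0.05/8 = 6.3 × 10⁻³ kg m⁻⁴
The largest gradient is in the 25–33 m interval — the pycnocline.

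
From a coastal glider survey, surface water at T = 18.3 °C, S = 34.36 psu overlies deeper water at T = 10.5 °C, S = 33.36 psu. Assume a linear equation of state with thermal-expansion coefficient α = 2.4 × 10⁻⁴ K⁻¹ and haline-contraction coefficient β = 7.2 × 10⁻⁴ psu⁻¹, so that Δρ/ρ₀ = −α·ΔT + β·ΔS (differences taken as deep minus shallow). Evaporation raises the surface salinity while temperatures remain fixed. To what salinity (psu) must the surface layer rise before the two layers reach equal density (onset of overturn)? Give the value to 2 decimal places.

35.96 psu

Neutral buoyancy requires −α(T_deep − T_surf) + β(S_deep − S_surf′) = 0.
S_surf′ = S_deep − (α/β)·ΔT = 33.36 − (2.4 × 10⁻⁴/7.2 × 10⁻⁴)·(-7.8) = 35.9600 psu.
Increase required: 35.9600 − 34.36 = 1.6000 psu.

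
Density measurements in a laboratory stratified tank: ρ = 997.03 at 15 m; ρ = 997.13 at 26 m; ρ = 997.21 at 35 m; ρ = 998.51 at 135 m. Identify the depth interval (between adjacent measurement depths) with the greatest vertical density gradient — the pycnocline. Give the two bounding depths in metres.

Compute the density gradient over each adjacent pair:
  15–26 m: Δρ/Δz = 0.10/11 = 9.1 × 10⁻³ kg m⁻⁴
  26–35 m: Δρ/Δz = 0.08/9 = 8.9 × 10⁻³ kg m⁻⁴
  35–135 m: Δρ/Δz = 1.30/100 = 0.013 kg m⁻⁴
The largest gradient is in the 35–135 m interval — the pycnocline.

35–135 m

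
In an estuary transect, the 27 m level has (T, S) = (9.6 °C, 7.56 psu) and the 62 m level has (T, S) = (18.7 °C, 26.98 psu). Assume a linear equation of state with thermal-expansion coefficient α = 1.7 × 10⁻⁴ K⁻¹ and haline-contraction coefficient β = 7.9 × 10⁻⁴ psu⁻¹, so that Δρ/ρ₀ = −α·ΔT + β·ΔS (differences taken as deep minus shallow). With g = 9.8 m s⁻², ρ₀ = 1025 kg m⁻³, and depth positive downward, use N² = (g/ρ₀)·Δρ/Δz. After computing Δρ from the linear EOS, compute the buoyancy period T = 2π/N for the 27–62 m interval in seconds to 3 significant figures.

101 s

ΔT = +9.1 K, ΔS = +19.42 psu (deep − shallow).
Δρ/ρ₀ = −αΔT + βΔS = -1.547 × 10⁻³ + 0.0153418 = 0.0137948, so Δρ ≈ 14.14 kg m⁻³.
N² = (g/ρ₀)·Δρ/Δz = g·(Δρ/ρ₀)/Δz = 9.8 × 0.0137948 / 35 = 3.8625 × 10⁻³ s⁻².
N = √(3.8625 × 10⁻³) = 0.062149 rad s⁻¹ → T = 2π/N = 101.10 s ≈ 101 s.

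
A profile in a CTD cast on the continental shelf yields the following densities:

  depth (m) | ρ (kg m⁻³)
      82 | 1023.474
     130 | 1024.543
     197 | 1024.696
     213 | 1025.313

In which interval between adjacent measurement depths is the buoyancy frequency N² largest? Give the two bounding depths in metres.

197–213 m

Compute the density gradient over each adjacent pair:
  82–130 m: Δρ/Δz = 1.069/48 = 0.022 kg m⁻⁴
  130–197 m: Δρ/Δz = 0.153/67 = 2.3 × 10⁻³ kg m⁻⁴
  197–213 m: Δρ/Δz = 0.617/16 = 0.039 kg m⁻⁴
The largest gradient is in the 197–213 m interval — the pycnocline.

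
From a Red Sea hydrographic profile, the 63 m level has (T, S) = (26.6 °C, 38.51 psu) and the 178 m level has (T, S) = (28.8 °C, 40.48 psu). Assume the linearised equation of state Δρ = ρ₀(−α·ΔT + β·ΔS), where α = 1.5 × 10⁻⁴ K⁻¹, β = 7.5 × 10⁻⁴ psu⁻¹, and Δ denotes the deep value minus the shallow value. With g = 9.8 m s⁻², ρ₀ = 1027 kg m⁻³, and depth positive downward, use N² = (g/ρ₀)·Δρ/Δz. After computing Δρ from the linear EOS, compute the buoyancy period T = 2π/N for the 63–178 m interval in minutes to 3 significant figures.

10.6 min

ΔT = +2.2 K, ΔS = +1.97 psu (deep − shallow).
Δρ/ρ₀ = −αΔT + βΔS = -3.30 × 10⁻⁴ + 1.4775 × 10⁻³ = 1.1475 × 10⁻³, so Δρ ≈ 1.178 kg m⁻³.
N² = (g/ρ₀)·Δρ/Δz = g·(Δρ/ρ₀)/Δz = 9.8 × 1.1475 × 10⁻³ / 115 = 9.7787 × 10⁻⁵ s⁻².
N = √(9.7787 × 10⁻⁵) = 9.8887 × 10⁻³ rad s⁻¹ → T = 2π/N = 635.39 s = 10.590 min ≈ 10.6 min.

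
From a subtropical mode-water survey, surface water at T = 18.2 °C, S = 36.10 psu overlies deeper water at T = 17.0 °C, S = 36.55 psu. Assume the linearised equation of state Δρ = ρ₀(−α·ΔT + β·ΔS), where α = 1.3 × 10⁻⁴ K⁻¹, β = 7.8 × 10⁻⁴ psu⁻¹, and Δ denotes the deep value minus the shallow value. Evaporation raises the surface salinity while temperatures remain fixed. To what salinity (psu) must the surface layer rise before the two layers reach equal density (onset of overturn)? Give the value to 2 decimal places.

36.75 psu

Neutral buoyancy requires −α(T_deep − T_surf) + β(S_deep − S_surf′) = 0.
S_surf′ = S_deep − (α/β)·ΔT = 36.55 − (1.3 × 10⁻⁴/7.8 × 10⁻⁴)·(-1.2) = 36.7500 psu.
Increase required: 36.7500 − 36.10 = 0.6500 psu.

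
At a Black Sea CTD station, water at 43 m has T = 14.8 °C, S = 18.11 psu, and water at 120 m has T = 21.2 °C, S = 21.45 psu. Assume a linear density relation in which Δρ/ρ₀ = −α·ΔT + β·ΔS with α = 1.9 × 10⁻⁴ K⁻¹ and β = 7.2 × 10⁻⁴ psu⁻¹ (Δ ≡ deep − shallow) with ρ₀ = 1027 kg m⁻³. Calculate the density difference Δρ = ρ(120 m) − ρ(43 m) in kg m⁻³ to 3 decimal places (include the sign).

+1.221 kg m⁻³

ΔT = +6.4 K, ΔS = +3.34 psu (deep − shallow).
Δρ/ρ₀ = −(1.9 × 10⁻⁴)(+6.4) + (7.2 × 10⁻⁴)(+3.34) = 1.1888 × 10⁻³.
Δρ = 1027 × (1.1888 × 10⁻³) = +1.221 kg m⁻³.
Positive Δρ: denser below, stable.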